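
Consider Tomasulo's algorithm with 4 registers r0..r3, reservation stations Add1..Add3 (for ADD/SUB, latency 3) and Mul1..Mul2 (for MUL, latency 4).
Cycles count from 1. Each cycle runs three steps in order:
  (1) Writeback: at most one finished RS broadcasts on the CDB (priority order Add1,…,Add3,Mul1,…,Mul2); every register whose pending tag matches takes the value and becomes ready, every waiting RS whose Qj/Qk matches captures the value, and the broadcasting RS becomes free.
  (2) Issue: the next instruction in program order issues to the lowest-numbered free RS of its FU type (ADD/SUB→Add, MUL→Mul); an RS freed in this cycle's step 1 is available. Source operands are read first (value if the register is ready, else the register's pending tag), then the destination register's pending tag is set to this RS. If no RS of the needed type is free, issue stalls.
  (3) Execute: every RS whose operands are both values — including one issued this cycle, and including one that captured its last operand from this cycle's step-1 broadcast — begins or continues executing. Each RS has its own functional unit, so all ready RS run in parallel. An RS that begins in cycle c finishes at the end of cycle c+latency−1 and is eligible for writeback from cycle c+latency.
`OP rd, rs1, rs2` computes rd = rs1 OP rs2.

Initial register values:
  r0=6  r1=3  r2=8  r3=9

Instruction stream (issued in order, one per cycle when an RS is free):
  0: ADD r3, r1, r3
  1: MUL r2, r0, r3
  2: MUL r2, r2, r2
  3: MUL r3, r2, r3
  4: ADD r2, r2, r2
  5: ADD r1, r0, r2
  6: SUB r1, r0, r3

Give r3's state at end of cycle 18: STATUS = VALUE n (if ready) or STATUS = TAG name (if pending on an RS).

  c1: issue ADD r3<-Add1  regs: r0:6,r1:3,r2:8,r3:Add1
  c2: issue MUL r2<-Mul1  regs: r0:6,r1:3,r2:Mul1,r3:Add1
  c3: issue MUL r2<-Mul2  regs: r0:6,r1:3,r2:Mul2,r3:Add1
  c4: CDB Add1=12; stall  regs: r0:6,r1:3,r2:Mul2,r3:12
  c5: stall  regs: r0:6,r1:3,r2:Mul2,r3:12
  c6: stall  regs: r0:6,r1:3,r2:Mul2,r3:12
  c7: stall  regs: r0:6,r1:3,r2:Mul2,r3:12
  c8: CDB Mul1=72; issue MUL r3<-Mul1  regs: r0:6,r1:3,r2:Mul2,r3:Mul1
  c9: issue ADD r2<-Add1  regs: r0:6,r1:3,r2:Add1,r3:Mul1
  c10: issue ADD r1<-Add2  regs: r0:6,r1:Add2,r2:Add1,r3:Mul1
  c11: issue SUB r1<-Add3  regs: r0:6,r1:Add3,r2:Add1,r3:Mul1
  c12: CDB Mul2=5184  regs: r0:6,r1:Add3,r2:Add1,r3:Mul1
  c13: -  regs: r0:6,r1:Add3,r2:Add1,r3:Mul1
  c14: -  regs: r0:6,r1:Add3,r2:Add1,r3:Mul1
  c15: CDB Add1=10368  regs: r0:6,r1:Add3,r2:10368,r3:Mul1
  c16: CDB Mul1=62208  regs: r0:6,r1:Add3,r2:10368,r3:62208
  c17: -  regs: r0:6,r1:Add3,r2:10368,r3:62208
  c18: CDB Add2=10374  regs: r0:6,r1:Add3,r2:10368,r3:62208

STATUS = VALUE 62208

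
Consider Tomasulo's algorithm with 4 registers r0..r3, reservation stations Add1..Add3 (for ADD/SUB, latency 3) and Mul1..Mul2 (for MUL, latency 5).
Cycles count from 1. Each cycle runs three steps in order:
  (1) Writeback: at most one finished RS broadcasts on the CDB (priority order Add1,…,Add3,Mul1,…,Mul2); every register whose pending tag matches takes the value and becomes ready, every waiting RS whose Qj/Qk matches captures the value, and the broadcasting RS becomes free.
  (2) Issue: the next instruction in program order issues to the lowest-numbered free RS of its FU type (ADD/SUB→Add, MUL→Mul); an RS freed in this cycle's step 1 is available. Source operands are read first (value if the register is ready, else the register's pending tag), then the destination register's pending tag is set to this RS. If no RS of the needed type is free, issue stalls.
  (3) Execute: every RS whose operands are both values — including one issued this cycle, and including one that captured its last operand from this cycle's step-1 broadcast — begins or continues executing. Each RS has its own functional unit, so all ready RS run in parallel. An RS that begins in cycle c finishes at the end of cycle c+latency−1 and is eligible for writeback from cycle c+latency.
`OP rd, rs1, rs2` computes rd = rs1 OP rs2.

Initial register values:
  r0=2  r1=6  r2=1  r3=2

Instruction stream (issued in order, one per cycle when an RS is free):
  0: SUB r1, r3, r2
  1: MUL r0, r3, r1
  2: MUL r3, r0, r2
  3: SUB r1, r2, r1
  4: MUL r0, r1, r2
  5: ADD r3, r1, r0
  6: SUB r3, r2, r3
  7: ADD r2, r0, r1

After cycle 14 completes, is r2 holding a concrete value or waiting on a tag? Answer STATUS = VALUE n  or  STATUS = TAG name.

cycle 1: issue SUB r1<-Add1 // r0:2,r1:Add1,r2:1,r3:2
cycle 2: issue MUL r0<-Mul1 // r0:Mul1,r1:Add1,r2:1,r3:2
cycle 3: issue MUL r3<-Mul2 // r0:Mul1,r1:Add1,r2:1,r3:Mul2
cycle 4: CDB Add1=1; issue SUB r1<-Add1 // r0:Mul1,r1:Add1,r2:1,r3:Mul2
cycle 5: stall // r0:Mul1,r1:Add1,r2:1,r3:Mul2
cycle 6: stall // r0:Mul1,r1:Add1,r2:1,r3:Mul2
cycle 7: CDB Add1=0; stall // r0:Mul1,r1:0,r2:1,r3:Mul2
cycle 8: stall // r0:Mul1,r1:0,r2:1,r3:Mul2
cycle 9: CDB Mul1=2; issue MUL r0<-Mul1 // r0:Mul1,r1:0,r2:1,r3:Mul2
cycle 10: issue ADD r3<-Add1 // r0:Mul1,r1:0,r2:1,r3:Add1
cycle 11: issue SUB r3<-Add2 // r0:Mul1,r1:0,r2:1,r3:Add2
cycle 12: issue ADD r2<-Add3 // r0:Mul1,r1:0,r2:Add3,r3:Add2
cycle 13: - // r0:Mul1,r1:0,r2:Add3,r3:Add2
cycle 14: CDB Mul1=0 // r0:0,r1:0,r2:Add3,r3:Add2

STATUS = TAG Add3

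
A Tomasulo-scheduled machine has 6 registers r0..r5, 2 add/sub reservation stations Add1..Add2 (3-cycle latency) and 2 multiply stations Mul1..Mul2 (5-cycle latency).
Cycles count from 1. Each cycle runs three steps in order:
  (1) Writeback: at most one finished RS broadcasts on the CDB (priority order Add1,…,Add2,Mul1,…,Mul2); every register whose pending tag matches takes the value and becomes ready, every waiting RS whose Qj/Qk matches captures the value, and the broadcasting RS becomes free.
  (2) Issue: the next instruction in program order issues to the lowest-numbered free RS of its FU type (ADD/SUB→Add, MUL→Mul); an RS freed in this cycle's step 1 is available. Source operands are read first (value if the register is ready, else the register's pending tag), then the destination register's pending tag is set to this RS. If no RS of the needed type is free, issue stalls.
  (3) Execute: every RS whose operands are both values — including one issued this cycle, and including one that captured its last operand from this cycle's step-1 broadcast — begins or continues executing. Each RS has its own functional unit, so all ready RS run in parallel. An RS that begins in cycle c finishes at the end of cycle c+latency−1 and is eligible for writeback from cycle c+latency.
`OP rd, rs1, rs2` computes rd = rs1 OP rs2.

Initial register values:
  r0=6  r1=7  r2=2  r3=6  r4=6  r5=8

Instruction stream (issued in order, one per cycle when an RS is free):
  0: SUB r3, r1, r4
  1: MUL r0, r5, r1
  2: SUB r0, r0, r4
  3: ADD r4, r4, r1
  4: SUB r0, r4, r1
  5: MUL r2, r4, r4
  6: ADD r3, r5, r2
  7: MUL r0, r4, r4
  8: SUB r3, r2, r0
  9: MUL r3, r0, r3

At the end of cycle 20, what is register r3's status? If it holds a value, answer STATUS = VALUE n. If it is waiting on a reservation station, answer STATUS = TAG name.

  c1: issue SUB r3<-Add1  regs: r0:6,r1:7,r2:2,r3:Add1,r4:6,r5:8
  c2: issue MUL r0<-Mul1  regs: r0:Mul1,r1:7,r2:2,r3:Add1,r4:6,r5:8
  c3: issue SUB r0<-Add2  regs: r0:Add2,r1:7,r2:2,r3:Add1,r4:6,r5:8
  c4: CDB Add1=1; issue ADD r4<-Add1  regs: r0:Add2,r1:7,r2:2,r3:1,r4:Add1,r5:8
  c5: stall  regs: r0:Add2,r1:7,r2:2,r3:1,r4:Add1,r5:8
  c6: stall  regs: r0:Add2,r1:7,r2:2,r3:1,r4:Add1,r5:8
  c7: CDB Add1=13; issue SUB r0<-Add1  regs: r0:Add1,r1:7,r2:2,r3:1,r4:13,r5:8
  c8: CDB Mul1=56; issue MUL r2<-Mul1  regs: r0:Add1,r1:7,r2:Mul1,r3:1,r4:13,r5:8
  c9: stall  regs: r0:Add1,r1:7,r2:Mul1,r3:1,r4:13,r5:8
  c10: CDB Add1=6; issue ADD r3<-Add1  regs: r0:6,r1:7,r2:Mul1,r3:Add1,r4:13,r5:8
  c11: CDB Add2=50; issue MUL r0<-Mul2  regs: r0:Mul2,r1:7,r2:Mul1,r3:Add1,r4:13,r5:8
  c12: issue SUB r3<-Add2  regs: r0:Mul2,r1:7,r2:Mul1,r3:Add2,r4:13,r5:8
  c13: CDB Mul1=169; issue MUL r3<-Mul1  regs: r0:Mul2,r1:7,r2:169,r3:Mul1,r4:13,r5:8
  c14: -  regs: r0:Mul2,r1:7,r2:169,r3:Mul1,r4:13,r5:8
  c15: -  regs: r0:Mul2,r1:7,r2:169,r3:Mul1,r4:13,r5:8
  c16: CDB Add1=177  regs: r0:Mul2,r1:7,r2:169,r3:Mul1,r4:13,r5:8
  c17: CDB Mul2=169  regs: r0:169,r1:7,r2:169,r3:Mul1,r4:13,r5:8
  c18: -  regs: r0:169,r1:7,r2:169,r3:Mul1,r4:13,r5:8
  c19: -  regs: r0:169,r1:7,r2:169,r3:Mul1,r4:13,r5:8
  c20: CDB Add2=0  regs: r0:169,r1:7,r2:169,r3:Mul1,r4:13,r5:8

STATUS = TAG Mul1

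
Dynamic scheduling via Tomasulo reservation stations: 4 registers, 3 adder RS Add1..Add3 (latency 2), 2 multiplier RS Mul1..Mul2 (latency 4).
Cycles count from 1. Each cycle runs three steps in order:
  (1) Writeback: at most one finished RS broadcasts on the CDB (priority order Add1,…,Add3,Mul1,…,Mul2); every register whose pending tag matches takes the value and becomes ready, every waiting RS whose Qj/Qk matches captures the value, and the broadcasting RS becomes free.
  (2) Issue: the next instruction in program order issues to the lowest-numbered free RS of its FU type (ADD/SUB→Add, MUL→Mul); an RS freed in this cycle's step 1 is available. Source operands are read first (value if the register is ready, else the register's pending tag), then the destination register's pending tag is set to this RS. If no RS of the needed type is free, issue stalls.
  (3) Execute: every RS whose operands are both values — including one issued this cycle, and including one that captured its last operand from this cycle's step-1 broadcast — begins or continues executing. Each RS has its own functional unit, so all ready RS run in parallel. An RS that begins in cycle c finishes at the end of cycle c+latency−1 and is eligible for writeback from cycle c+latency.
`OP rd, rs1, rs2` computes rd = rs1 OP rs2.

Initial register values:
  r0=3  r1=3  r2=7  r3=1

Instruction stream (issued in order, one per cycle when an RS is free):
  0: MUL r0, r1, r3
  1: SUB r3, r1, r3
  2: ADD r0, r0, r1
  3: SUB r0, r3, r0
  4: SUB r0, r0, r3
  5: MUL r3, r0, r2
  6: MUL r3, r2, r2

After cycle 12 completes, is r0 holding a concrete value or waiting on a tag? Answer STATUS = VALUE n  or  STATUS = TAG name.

STATUS = VALUE -6

  c1: issue MUL r0<-Mul1  regs: r0:Mul1,r1:3,r2:7,r3:1
  c2: issue SUB r3<-Add1  regs: r0:Mul1,r1:3,r2:7,r3:Add1
  c3: issue ADD r0<-Add2  regs: r0:Add2,r1:3,r2:7,r3:Add1
  c4: CDB Add1=2; issue SUB r0<-Add1  regs: r0:Add1,r1:3,r2:7,r3:2
  c5: CDB Mul1=3; issue SUB r0<-Add3  regs: r0:Add3,r1:3,r2:7,r3:2
  c6: issue MUL r3<-Mul1  regs: r0:Add3,r1:3,r2:7,r3:Mul1
  c7: CDB Add2=6; issue MUL r3<-Mul2  regs: r0:Add3,r1:3,r2:7,r3:Mul2
  c8: -  regs: r0:Add3,r1:3,r2:7,r3:Mul2
  c9: CDB Add1=-4  regs: r0:Add3,r1:3,r2:7,r3:Mul2
  c10: -  regs: r0:Add3,r1:3,r2:7,r3:Mul2
  c11: CDB Add3=-6  regs: r0:-6,r1:3,r2:7,r3:Mul2
  c12: CDB Mul2=49  regs: r0:-6,r1:3,r2:7,r3:49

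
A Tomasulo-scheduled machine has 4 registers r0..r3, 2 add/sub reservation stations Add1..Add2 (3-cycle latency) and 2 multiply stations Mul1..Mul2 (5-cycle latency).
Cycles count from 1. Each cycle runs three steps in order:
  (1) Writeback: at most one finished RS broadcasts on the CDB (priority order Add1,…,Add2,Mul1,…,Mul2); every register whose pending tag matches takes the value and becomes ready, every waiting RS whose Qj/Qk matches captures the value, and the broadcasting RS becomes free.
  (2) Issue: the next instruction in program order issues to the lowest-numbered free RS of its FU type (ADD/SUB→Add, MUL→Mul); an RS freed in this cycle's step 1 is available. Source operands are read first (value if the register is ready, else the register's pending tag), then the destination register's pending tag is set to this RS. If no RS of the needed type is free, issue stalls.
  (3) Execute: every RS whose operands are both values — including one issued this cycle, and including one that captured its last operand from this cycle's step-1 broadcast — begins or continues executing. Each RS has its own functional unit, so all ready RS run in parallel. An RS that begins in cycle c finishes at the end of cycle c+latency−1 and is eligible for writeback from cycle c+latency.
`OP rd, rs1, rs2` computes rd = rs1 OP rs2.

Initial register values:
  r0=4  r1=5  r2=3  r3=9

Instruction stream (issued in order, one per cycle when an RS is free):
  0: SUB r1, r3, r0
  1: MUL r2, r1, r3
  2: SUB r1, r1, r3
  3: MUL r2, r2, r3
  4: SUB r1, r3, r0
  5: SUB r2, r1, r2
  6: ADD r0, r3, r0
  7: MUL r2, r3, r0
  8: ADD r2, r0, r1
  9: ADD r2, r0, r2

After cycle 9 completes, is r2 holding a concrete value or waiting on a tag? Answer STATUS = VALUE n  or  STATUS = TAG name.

cycle 1: issue SUB r1<-Add1 // r0:4,r1:Add1,r2:3,r3:9
cycle 2: issue MUL r2<-Mul1 // r0:4,r1:Add1,r2:Mul1,r3:9
cycle 3: issue SUB r1<-Add2 // r0:4,r1:Add2,r2:Mul1,r3:9
cycle 4: CDB Add1=5; issue MUL r2<-Mul2 // r0:4,r1:Add2,r2:Mul2,r3:9
cycle 5: issue SUB r1<-Add1 // r0:4,r1:Add1,r2:Mul2,r3:9
cycle 6: stall // r0:4,r1:Add1,r2:Mul2,r3:9
cycle 7: CDB Add2=-4; issue SUB r2<-Add2 // r0:4,r1:Add1,r2:Add2,r3:9
cycle 8: CDB Add1=5; issue ADD r0<-Add1 // r0:Add1,r1:5,r2:Add2,r3:9
cycle 9: CDB Mul1=45; issue MUL r2<-Mul1 // r0:Add1,r1:5,r2:Mul1,r3:9

STATUS = TAG Mul1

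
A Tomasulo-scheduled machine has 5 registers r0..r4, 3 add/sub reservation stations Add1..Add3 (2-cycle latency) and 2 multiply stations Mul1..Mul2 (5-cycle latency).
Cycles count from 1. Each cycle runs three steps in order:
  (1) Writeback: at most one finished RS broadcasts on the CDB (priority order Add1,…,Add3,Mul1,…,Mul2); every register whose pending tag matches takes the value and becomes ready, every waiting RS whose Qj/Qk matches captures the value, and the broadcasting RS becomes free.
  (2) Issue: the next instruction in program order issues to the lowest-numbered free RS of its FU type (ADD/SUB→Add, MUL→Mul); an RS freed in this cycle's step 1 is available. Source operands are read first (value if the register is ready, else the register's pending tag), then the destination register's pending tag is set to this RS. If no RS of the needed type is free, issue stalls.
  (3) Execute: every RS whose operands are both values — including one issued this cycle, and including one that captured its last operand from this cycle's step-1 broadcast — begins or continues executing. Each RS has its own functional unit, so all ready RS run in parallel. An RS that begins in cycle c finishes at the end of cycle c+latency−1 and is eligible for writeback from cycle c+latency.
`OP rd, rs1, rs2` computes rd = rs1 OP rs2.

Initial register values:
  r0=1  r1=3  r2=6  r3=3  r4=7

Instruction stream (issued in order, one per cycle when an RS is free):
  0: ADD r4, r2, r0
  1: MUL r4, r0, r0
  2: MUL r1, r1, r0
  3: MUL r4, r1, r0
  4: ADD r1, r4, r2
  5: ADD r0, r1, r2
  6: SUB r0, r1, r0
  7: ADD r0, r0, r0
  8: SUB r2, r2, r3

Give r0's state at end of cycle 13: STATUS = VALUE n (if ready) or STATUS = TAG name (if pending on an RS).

  c1: issue ADD r4<-Add1  regs: r0:1,r1:3,r2:6,r3:3,r4:Add1
  c2: issue MUL r4<-Mul1  regs: r0:1,r1:3,r2:6,r3:3,r4:Mul1
  c3: CDB Add1=7; issue MUL r1<-Mul2  regs: r0:1,r1:Mul2,r2:6,r3:3,r4:Mul1
  c4: stall  regs: r0:1,r1:Mul2,r2:6,r3:3,r4:Mul1
  c5: stall  regs: r0:1,r1:Mul2,r2:6,r3:3,r4:Mul1
  c6: stall  regs: r0:1,r1:Mul2,r2:6,r3:3,r4:Mul1
  c7: CDB Mul1=1; issue MUL r4<-Mul1  regs: r0:1,r1:Mul2,r2:6,r3:3,r4:Mul1
  c8: CDB Mul2=3; issue ADD r1<-Add1  regs: r0:1,r1:Add1,r2:6,r3:3,r4:Mul1
  c9: issue ADD r0<-Add2  regs: r0:Add2,r1:Add1,r2:6,r3:3,r4:Mul1
  c10: issue SUB r0<-Add3  regs: r0:Add3,r1:Add1,r2:6,r3:3,r4:Mul1
  c11: stall  regs: r0:Add3,r1:Add1,r2:6,r3:3,r4:Mul1
  c12: stall  regs: r0:Add3,r1:Add1,r2:6,r3:3,r4:Mul1
  c13: CDB Mul1=3; stall  regs: r0:Add3,r1:Add1,r2:6,r3:3,r4:3

STATUS = TAG Add3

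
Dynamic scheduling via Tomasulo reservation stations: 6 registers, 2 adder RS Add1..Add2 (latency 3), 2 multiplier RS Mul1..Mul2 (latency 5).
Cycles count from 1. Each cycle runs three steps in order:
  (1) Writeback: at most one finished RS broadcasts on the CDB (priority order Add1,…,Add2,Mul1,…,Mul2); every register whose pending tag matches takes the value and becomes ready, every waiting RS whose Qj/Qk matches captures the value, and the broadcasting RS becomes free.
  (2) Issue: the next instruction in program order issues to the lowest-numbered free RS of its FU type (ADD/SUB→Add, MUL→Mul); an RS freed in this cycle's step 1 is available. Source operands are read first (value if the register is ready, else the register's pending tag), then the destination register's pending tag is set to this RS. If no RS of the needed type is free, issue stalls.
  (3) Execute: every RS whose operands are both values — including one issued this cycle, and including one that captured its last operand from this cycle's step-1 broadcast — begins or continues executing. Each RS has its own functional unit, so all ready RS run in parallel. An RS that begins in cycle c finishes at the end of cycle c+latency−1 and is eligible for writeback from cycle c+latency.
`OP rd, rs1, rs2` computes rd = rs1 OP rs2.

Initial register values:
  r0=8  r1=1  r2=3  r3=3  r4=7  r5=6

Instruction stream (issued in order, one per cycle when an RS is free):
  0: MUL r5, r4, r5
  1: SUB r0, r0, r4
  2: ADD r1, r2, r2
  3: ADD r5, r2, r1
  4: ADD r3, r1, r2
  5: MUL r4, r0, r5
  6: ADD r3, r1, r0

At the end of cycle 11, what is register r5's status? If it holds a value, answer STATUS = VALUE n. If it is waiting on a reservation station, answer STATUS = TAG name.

STATUS = VALUE 9

cycle 1: issue MUL r5<-Mul1 // r0:8,r1:1,r2:3,r3:3,r4:7,r5:Mul1
cycle 2: issue SUB r0<-Add1 // r0:Add1,r1:1,r2:3,r3:3,r4:7,r5:Mul1
cycle 3: issue ADD r1<-Add2 // r0:Add1,r1:Add2,r2:3,r3:3,r4:7,r5:Mul1
cycle 4: stall // r0:Add1,r1:Add2,r2:3,r3:3,r4:7,r5:Mul1
cycle 5: CDB Add1=1; issue ADD r5<-Add1 // r0:1,r1:Add2,r2:3,r3:3,r4:7,r5:Add1
cycle 6: CDB Add2=6; issue ADD r3<-Add2 // r0:1,r1:6,r2:3,r3:Add2,r4:7,r5:Add1
cycle 7: CDB Mul1=42; issue MUL r4<-Mul1 // r0:1,r1:6,r2:3,r3:Add2,r4:Mul1,r5:Add1
cycle 8: stall // r0:1,r1:6,r2:3,r3:Add2,r4:Mul1,r5:Add1
cycle 9: CDB Add1=9; issue ADD r3<-Add1 // r0:1,r1:6,r2:3,r3:Add1,r4:Mul1,r5:9
cycle 10: CDB Add2=9 // r0:1,r1:6,r2:3,r3:Add1,r4:Mul1,r5:9
cycle 11: - // r0:1,r1:6,r2:3,r3:Add1,r4:Mul1,r5:9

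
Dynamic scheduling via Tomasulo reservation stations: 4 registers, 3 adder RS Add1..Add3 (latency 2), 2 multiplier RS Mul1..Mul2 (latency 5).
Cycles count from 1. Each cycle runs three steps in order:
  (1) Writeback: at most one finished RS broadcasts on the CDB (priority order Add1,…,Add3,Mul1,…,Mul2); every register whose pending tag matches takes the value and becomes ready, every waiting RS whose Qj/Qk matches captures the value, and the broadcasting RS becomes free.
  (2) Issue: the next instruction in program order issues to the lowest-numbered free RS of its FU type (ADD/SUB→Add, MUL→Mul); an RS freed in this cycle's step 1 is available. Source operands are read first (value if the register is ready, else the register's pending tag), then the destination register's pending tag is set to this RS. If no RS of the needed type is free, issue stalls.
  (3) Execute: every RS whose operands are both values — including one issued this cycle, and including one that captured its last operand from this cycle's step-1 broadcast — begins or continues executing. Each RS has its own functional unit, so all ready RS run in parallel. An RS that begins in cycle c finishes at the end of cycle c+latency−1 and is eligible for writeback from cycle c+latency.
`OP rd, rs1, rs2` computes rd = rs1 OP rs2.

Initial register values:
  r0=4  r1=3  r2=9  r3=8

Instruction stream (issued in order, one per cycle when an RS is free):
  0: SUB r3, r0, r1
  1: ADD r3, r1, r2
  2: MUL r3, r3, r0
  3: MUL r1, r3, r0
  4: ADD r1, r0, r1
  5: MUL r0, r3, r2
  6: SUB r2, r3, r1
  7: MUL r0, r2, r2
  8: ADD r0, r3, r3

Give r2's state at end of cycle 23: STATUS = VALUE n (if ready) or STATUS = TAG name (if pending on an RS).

STATUS = VALUE -148

c1: issue SUB r3<-Add1 | r0:4,r1:3,r2:9,r3:Add1
c2: issue ADD r3<-Add2 | r0:4,r1:3,r2:9,r3:Add2
c3: CDB Add1=1; issue MUL r3<-Mul1 | r0:4,r1:3,r2:9,r3:Mul1
c4: CDB Add2=12; issue MUL r1<-Mul2 | r0:4,r1:Mul2,r2:9,r3:Mul1
c5: issue ADD r1<-Add1 | r0:4,r1:Add1,r2:9,r3:Mul1
c6: stall | r0:4,r1:Add1,r2:9,r3:Mul1
c7: stall | r0:4,r1:Add1,r2:9,r3:Mul1
c8: stall | r0:4,r1:Add1,r2:9,r3:Mul1
c9: CDB Mul1=48; issue MUL r0<-Mul1 | r0:Mul1,r1:Add1,r2:9,r3:48
c10: issue SUB r2<-Add2 | r0:Mul1,r1:Add1,r2:Add2,r3:48
c11: stall | r0:Mul1,r1:Add1,r2:Add2,r3:48
c12: stall | r0:Mul1,r1:Add1,r2:Add2,r3:48
c13: stall | r0:Mul1,r1:Add1,r2:Add2,r3:48
c14: CDB Mul1=432; issue MUL r0<-Mul1 | r0:Mul1,r1:Add1,r2:Add2,r3:48
c15: CDB Mul2=192; issue ADD r0<-Add3 | r0:Add3,r1:Add1,r2:Add2,r3:48
c16: - | r0:Add3,r1:Add1,r2:Add2,r3:48
c17: CDB Add1=196 | r0:Add3,r1:196,r2:Add2,r3:48
c18: CDB Add3=96 | r0:96,r1:196,r2:Add2,r3:48
c19: CDB Add2=-148 | r0:96,r1:196,r2:-148,r3:48
c20: - | r0:96,r1:196,r2:-148,r3:48
c21: - | r0:96,r1:196,r2:-148,r3:48
c22: - | r0:96,r1:196,r2:-148,r3:48
c23: - | r0:96,r1:196,r2:-148,r3:48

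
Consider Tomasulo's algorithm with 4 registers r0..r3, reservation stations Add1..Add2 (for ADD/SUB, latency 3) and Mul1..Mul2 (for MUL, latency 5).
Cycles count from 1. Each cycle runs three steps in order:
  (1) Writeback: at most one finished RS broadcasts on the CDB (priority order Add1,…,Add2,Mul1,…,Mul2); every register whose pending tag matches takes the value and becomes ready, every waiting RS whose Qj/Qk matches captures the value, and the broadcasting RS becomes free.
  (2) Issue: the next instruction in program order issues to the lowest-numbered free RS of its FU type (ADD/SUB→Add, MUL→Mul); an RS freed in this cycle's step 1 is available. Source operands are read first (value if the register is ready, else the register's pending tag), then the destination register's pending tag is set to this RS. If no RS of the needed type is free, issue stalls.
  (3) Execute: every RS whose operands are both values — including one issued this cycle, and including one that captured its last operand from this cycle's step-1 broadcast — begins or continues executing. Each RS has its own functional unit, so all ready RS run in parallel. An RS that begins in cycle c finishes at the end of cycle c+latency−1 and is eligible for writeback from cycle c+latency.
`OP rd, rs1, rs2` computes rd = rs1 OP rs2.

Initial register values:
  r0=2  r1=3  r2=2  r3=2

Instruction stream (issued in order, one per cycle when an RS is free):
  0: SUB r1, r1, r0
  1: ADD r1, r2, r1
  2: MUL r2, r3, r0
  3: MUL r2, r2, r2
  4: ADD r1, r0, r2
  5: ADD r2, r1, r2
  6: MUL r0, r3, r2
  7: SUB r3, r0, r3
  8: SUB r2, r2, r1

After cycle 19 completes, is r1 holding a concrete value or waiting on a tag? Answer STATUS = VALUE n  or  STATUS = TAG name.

  c1: issue SUB r1<-Add1  regs: r0:2,r1:Add1,r2:2,r3:2
  c2: issue ADD r1<-Add2  regs: r0:2,r1:Add2,r2:2,r3:2
  c3: issue MUL r2<-Mul1  regs: r0:2,r1:Add2,r2:Mul1,r3:2
  c4: CDB Add1=1; issue MUL r2<-Mul2  regs: r0:2,r1:Add2,r2:Mul2,r3:2
  c5: issue ADD r1<-Add1  regs: r0:2,r1:Add1,r2:Mul2,r3:2
  c6: stall  regs: r0:2,r1:Add1,r2:Mul2,r3:2
  c7: CDB Add2=3; issue ADD r2<-Add2  regs: r0:2,r1:Add1,r2:Add2,r3:2
  c8: CDB Mul1=4; issue MUL r0<-Mul1  regs: r0:Mul1,r1:Add1,r2:Add2,r3:2
  c9: stall  regs: r0:Mul1,r1:Add1,r2:Add2,r3:2
  c10: stall  regs: r0:Mul1,r1:Add1,r2:Add2,r3:2
  c11: stall  regs: r0:Mul1,r1:Add1,r2:Add2,r3:2
  c12: stall  regs: r0:Mul1,r1:Add1,r2:Add2,r3:2
  c13: CDB Mul2=16; stall  regs: r0:Mul1,r1:Add1,r2:Add2,r3:2
  c14: stall  regs: r0:Mul1,r1:Add1,r2:Add2,r3:2
  c15: stall  regs: r0:Mul1,r1:Add1,r2:Add2,r3:2
  c16: CDB Add1=18; issue SUB r3<-Add1  regs: r0:Mul1,r1:18,r2:Add2,r3:Add1
  c17: stall  regs: r0:Mul1,r1:18,r2:Add2,r3:Add1
  c18: stall  regs: r0:Mul1,r1:18,r2:Add2,r3:Add1
  c19: CDB Add2=34; issue SUB r2<-Add2  regs: r0:Mul1,r1:18,r2:Add2,r3:Add1

STATUS = VALUE 18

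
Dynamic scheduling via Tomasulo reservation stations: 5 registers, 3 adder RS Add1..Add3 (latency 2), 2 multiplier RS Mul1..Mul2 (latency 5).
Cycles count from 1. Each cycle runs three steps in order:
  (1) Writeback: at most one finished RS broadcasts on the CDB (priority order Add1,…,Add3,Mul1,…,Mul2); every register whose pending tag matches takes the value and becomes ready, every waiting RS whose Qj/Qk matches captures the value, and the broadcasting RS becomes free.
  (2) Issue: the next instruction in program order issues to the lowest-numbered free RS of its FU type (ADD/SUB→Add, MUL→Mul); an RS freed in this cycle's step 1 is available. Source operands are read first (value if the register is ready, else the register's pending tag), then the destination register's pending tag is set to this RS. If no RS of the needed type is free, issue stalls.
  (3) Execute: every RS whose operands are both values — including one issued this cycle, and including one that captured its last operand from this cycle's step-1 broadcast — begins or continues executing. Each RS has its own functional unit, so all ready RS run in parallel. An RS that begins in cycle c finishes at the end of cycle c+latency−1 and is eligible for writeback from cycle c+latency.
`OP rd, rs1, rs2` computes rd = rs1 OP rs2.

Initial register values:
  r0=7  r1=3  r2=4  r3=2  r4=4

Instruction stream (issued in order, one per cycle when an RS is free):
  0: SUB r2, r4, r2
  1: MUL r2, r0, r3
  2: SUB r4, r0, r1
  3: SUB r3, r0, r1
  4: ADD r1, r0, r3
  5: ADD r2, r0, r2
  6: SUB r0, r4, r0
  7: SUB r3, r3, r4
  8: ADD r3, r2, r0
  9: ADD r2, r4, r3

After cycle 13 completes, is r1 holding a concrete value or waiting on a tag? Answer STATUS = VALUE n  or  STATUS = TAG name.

  c1: issue SUB r2<-Add1  regs: r0:7,r1:3,r2:Add1,r3:2,r4:4
  c2: issue MUL r2<-Mul1  regs: r0:7,r1:3,r2:Mul1,r3:2,r4:4
  c3: CDB Add1=0; issue SUB r4<-Add1  regs: r0:7,r1:3,r2:Mul1,r3:2,r4:Add1
  c4: issue SUB r3<-Add2  regs: r0:7,r1:3,r2:Mul1,r3:Add2,r4:Add1
  c5: CDB Add1=4; issue ADD r1<-Add1  regs: r0:7,r1:Add1,r2:Mul1,r3:Add2,r4:4
  c6: CDB Add2=4; issue ADD r2<-Add2  regs: r0:7,r1:Add1,r2:Add2,r3:4,r4:4
  c7: CDB Mul1=14; issue SUB r0<-Add3  regs: r0:Add3,r1:Add1,r2:Add2,r3:4,r4:4
  c8: CDB Add1=11; issue SUB r3<-Add1  regs: r0:Add3,r1:11,r2:Add2,r3:Add1,r4:4
  c9: CDB Add2=21; issue ADD r3<-Add2  regs: r0:Add3,r1:11,r2:21,r3:Add2,r4:4
  c10: CDB Add1=0; issue ADD r2<-Add1  regs: r0:Add3,r1:11,r2:Add1,r3:Add2,r4:4
  c11: CDB Add3=-3  regs: r0:-3,r1:11,r2:Add1,r3:Add2,r4:4
  c12: -  regs: r0:-3,r1:11,r2:Add1,r3:Add2,r4:4
  c13: CDB Add2=18  regs: r0:-3,r1:11,r2:Add1,r3:18,r4:4

STATUS = VALUE 11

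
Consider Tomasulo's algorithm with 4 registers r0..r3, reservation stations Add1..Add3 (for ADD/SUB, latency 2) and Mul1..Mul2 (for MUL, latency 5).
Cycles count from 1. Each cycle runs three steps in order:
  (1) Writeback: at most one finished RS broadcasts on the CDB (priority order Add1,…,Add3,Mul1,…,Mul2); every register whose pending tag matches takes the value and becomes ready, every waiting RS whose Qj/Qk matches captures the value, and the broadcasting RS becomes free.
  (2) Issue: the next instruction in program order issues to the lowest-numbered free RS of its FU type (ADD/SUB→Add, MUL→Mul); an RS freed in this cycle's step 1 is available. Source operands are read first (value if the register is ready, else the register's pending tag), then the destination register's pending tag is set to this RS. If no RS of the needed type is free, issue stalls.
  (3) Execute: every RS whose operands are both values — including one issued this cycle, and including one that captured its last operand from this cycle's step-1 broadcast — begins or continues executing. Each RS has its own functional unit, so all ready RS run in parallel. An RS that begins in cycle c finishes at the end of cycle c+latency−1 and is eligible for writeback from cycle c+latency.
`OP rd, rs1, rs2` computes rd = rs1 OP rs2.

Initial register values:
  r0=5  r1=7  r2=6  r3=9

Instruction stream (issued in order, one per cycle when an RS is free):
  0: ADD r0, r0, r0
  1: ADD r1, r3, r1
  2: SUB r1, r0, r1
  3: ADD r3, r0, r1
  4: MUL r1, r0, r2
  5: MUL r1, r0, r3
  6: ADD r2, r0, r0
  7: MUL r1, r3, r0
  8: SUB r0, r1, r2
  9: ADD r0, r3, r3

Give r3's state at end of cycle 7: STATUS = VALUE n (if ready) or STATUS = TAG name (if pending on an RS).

STATUS = TAG Add2

  c1: issue ADD r0<-Add1  regs: r0:Add1,r1:7,r2:6,r3:9
  c2: issue ADD r1<-Add2  regs: r0:Add1,r1:Add2,r2:6,r3:9
  c3: CDB Add1=10; issue SUB r1<-Add1  regs: r0:10,r1:Add1,r2:6,r3:9
  c4: CDB Add2=16; issue ADD r3<-Add2  regs: r0:10,r1:Add1,r2:6,r3:Add2
  c5: issue MUL r1<-Mul1  regs: r0:10,r1:Mul1,r2:6,r3:Add2
  c6: CDB Add1=-6; issue MUL r1<-Mul2  regs: r0:10,r1:Mul2,r2:6,r3:Add2
  c7: issue ADD r2<-Add1  regs: r0:10,r1:Mul2,r2:Add1,r3:Add2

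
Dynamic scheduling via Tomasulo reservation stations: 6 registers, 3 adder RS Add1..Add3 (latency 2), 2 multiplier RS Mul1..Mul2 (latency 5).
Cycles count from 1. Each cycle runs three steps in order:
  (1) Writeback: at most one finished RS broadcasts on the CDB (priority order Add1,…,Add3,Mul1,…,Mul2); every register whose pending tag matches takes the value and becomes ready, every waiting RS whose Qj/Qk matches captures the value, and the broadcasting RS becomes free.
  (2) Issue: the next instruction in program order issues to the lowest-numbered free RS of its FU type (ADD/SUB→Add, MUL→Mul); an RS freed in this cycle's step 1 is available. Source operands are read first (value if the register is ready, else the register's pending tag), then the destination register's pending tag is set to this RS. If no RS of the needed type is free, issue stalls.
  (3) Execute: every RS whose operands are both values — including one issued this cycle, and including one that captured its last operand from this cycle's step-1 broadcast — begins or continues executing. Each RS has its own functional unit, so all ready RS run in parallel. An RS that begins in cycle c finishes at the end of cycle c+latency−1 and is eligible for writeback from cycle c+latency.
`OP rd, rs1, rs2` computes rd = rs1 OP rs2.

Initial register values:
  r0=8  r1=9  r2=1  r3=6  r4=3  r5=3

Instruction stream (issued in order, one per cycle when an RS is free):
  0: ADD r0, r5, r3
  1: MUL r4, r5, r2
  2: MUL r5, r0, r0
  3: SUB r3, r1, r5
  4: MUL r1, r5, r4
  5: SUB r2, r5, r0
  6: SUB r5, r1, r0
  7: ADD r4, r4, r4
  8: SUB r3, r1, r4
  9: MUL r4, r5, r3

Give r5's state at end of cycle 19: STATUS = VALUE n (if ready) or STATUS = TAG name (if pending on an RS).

STATUS = VALUE 234

  c1: issue ADD r0<-Add1  regs: r0:Add1,r1:9,r2:1,r3:6,r4:3,r5:3
  c2: issue MUL r4<-Mul1  regs: r0:Add1,r1:9,r2:1,r3:6,r4:Mul1,r5:3
  c3: CDB Add1=9; issue MUL r5<-Mul2  regs: r0:9,r1:9,r2:1,r3:6,r4:Mul1,r5:Mul2
  c4: issue SUB r3<-Add1  regs: r0:9,r1:9,r2:1,r3:Add1,r4:Mul1,r5:Mul2
  c5: stall  regs: r0:9,r1:9,r2:1,r3:Add1,r4:Mul1,r5:Mul2
  c6: stall  regs: r0:9,r1:9,r2:1,r3:Add1,r4:Mul1,r5:Mul2
  c7: CDB Mul1=3; issue MUL r1<-Mul1  regs: r0:9,r1:Mul1,r2:1,r3:Add1,r4:3,r5:Mul2
  c8: CDB Mul2=81; issue SUB r2<-Add2  regs: r0:9,r1:Mul1,r2:Add2,r3:Add1,r4:3,r5:81
  c9: issue SUB r5<-Add3  regs: r0:9,r1:Mul1,r2:Add2,r3:Add1,r4:3,r5:Add3
  c10: CDB Add1=-72; issue ADD r4<-Add1  regs: r0:9,r1:Mul1,r2:Add2,r3:-72,r4:Add1,r5:Add3
  c11: CDB Add2=72; issue SUB r3<-Add2  regs: r0:9,r1:Mul1,r2:72,r3:Add2,r4:Add1,r5:Add3
  c12: CDB Add1=6; issue MUL r4<-Mul2  regs: r0:9,r1:Mul1,r2:72,r3:Add2,r4:Mul2,r5:Add3
  c13: CDB Mul1=243  regs: r0:9,r1:243,r2:72,r3:Add2,r4:Mul2,r5:Add3
  c14: -  regs: r0:9,r1:243,r2:72,r3:Add2,r4:Mul2,r5:Add3
  c15: CDB Add2=237  regs: r0:9,r1:243,r2:72,r3:237,r4:Mul2,r5:Add3
  c16: CDB Add3=234  regs: r0:9,r1:243,r2:72,r3:237,r4:Mul2,r5:234
  c17: -  regs: r0:9,r1:243,r2:72,r3:237,r4:Mul2,r5:234
  c18: -  regs: r0:9,r1:243,r2:72,r3:237,r4:Mul2,r5:234
  c19: -  regs: r0:9,r1:243,r2:72,r3:237,r4:Mul2,r5:234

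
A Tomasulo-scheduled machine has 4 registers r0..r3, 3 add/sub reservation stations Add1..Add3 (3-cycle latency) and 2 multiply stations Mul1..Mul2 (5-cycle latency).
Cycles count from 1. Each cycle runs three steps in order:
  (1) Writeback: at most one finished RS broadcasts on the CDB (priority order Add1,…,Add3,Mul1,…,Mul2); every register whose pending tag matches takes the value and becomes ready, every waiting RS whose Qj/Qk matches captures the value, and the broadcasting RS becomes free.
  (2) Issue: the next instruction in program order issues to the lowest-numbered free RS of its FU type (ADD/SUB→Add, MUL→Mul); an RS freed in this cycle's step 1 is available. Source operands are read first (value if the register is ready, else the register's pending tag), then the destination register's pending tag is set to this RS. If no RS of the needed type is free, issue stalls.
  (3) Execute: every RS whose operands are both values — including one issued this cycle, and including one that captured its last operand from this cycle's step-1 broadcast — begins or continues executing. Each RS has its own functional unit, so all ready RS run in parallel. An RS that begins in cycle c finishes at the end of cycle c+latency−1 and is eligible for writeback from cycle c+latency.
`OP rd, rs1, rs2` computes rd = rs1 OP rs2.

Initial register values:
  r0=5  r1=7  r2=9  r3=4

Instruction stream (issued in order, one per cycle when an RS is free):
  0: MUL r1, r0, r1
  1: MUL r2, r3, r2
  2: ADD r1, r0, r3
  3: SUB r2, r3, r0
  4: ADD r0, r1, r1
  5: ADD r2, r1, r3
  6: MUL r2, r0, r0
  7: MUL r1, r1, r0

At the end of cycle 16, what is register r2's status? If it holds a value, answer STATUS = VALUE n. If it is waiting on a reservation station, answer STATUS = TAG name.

cycle 1: issue MUL r1<-Mul1 // r0:5,r1:Mul1,r2:9,r3:4
cycle 2: issue MUL r2<-Mul2 // r0:5,r1:Mul1,r2:Mul2,r3:4
cycle 3: issue ADD r1<-Add1 // r0:5,r1:Add1,r2:Mul2,r3:4
cycle 4: issue SUB r2<-Add2 // r0:5,r1:Add1,r2:Add2,r3:4
cycle 5: issue ADD r0<-Add3 // r0:Add3,r1:Add1,r2:Add2,r3:4
cycle 6: CDB Add1=9; issue ADD r2<-Add1 // r0:Add3,r1:9,r2:Add1,r3:4
cycle 7: CDB Add2=-1; stall // r0:Add3,r1:9,r2:Add1,r3:4
cycle 8: CDB Mul1=35; issue MUL r2<-Mul1 // r0:Add3,r1:9,r2:Mul1,r3:4
cycle 9: CDB Add1=13; stall // r0:Add3,r1:9,r2:Mul1,r3:4
cycle 10: CDB Add3=18; stall // r0:18,r1:9,r2:Mul1,r3:4
cycle 11: CDB Mul2=36; issue MUL r1<-Mul2 // r0:18,r1:Mul2,r2:Mul1,r3:4
cycle 12: - // r0:18,r1:Mul2,r2:Mul1,r3:4
cycle 13: - // r0:18,r1:Mul2,r2:Mul1,r3:4
cycle 14: - // r0:18,r1:Mul2,r2:Mul1,r3:4
cycle 15: CDB Mul1=324 // r0:18,r1:Mul2,r2:324,r3:4
cycle 16: CDB Mul2=162 // r0:18,r1:162,r2:324,r3:4

STATUS = VALUE 324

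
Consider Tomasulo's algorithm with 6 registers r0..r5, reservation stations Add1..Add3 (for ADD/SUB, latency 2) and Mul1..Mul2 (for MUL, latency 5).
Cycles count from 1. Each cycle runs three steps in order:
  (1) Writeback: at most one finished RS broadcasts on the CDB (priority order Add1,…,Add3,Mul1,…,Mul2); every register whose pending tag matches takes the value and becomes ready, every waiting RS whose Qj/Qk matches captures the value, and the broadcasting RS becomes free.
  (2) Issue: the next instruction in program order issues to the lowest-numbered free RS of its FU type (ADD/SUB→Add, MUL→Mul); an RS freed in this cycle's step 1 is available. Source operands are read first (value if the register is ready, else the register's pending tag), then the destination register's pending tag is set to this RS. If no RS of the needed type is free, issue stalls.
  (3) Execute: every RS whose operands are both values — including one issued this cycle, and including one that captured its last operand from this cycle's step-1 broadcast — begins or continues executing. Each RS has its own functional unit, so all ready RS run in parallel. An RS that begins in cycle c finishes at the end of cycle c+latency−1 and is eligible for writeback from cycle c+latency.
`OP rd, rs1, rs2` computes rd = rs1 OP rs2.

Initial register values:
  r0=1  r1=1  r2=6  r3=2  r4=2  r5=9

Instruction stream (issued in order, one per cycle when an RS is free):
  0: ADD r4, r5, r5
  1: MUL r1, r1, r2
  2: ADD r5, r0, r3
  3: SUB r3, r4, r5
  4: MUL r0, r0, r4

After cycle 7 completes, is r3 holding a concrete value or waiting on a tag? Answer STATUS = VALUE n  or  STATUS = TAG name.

cycle 1: issue ADD r4<-Add1 // r0:1,r1:1,r2:6,r3:2,r4:Add1,r5:9
cycle 2: issue MUL r1<-Mul1 // r0:1,r1:Mul1,r2:6,r3:2,r4:Add1,r5:9
cycle 3: CDB Add1=18; issue ADD r5<-Add1 // r0:1,r1:Mul1,r2:6,r3:2,r4:18,r5:Add1
cycle 4: issue SUB r3<-Add2 // r0:1,r1:Mul1,r2:6,r3:Add2,r4:18,r5:Add1
cycle 5: CDB Add1=3; issue MUL r0<-Mul2 // r0:Mul2,r1:Mul1,r2:6,r3:Add2,r4:18,r5:3
cycle 6: - // r0:Mul2,r1:Mul1,r2:6,r3:Add2,r4:18,r5:3
cycle 7: CDB Add2=15 // r0:Mul2,r1:Mul1,r2:6,r3:15,r4:18,r5:3

STATUS = VALUE 15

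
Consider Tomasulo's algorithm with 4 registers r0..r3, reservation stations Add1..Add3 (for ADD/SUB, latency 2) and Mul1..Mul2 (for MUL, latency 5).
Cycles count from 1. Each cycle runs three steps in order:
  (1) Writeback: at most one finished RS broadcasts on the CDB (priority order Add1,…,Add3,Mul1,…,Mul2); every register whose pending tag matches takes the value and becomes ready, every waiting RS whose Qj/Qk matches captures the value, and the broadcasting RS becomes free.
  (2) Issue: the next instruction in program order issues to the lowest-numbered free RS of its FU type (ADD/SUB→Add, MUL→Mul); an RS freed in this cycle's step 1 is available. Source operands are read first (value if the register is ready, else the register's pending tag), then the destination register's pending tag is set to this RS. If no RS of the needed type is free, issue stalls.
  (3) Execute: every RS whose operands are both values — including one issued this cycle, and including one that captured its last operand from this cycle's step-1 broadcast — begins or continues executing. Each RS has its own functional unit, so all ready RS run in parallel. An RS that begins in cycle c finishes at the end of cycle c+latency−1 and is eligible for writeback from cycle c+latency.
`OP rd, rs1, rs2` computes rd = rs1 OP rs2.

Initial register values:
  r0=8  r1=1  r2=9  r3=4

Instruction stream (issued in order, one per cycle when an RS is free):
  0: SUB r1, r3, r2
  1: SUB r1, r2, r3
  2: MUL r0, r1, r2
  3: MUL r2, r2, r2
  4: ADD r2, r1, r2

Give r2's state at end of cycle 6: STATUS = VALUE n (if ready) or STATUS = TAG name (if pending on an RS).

cycle 1: issue SUB r1<-Add1 // r0:8,r1:Add1,r2:9,r3:4
cycle 2: issue SUB r1<-Add2 // r0:8,r1:Add2,r2:9,r3:4
cycle 3: CDB Add1=-5; issue MUL r0<-Mul1 // r0:Mul1,r1:Add2,r2:9,r3:4
cycle 4: CDB Add2=5; issue MUL r2<-Mul2 // r0:Mul1,r1:5,r2:Mul2,r3:4
cycle 5: issue ADD r2<-Add1 // r0:Mul1,r1:5,r2:Add1,r3:4
cycle 6: - // r0:Mul1,r1:5,r2:Add1,r3:4

STATUS = TAG Add1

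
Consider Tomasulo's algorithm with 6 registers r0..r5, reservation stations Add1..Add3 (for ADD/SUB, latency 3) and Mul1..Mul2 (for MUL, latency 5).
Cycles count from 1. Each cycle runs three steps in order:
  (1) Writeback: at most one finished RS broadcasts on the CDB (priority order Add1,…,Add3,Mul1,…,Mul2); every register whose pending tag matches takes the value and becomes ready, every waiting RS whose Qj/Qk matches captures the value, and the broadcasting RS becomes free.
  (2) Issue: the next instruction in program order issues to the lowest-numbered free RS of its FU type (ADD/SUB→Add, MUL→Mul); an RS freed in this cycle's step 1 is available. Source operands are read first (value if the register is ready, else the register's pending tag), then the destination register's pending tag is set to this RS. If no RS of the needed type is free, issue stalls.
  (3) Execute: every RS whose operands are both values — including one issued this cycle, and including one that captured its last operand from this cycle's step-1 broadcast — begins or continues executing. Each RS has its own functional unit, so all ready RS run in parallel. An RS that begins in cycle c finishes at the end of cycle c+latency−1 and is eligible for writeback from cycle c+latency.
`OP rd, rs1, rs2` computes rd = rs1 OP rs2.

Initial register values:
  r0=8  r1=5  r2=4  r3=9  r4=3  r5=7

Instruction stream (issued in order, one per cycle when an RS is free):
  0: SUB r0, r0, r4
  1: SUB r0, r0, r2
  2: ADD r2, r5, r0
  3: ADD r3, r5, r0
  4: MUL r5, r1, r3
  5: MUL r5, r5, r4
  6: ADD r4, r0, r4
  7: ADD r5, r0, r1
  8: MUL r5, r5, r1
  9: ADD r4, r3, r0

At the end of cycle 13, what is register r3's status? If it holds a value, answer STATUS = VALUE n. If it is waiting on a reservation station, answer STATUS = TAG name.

STATUS = VALUE 8

c1: issue SUB r0<-Add1 | r0:Add1,r1:5,r2:4,r3:9,r4:3,r5:7
c2: issue SUB r0<-Add2 | r0:Add2,r1:5,r2:4,r3:9,r4:3,r5:7
c3: issue ADD r2<-Add3 | r0:Add2,r1:5,r2:Add3,r3:9,r4:3,r5:7
c4: CDB Add1=5; issue ADD r3<-Add1 | r0:Add2,r1:5,r2:Add3,r3:Add1,r4:3,r5:7
c5: issue MUL r5<-Mul1 | r0:Add2,r1:5,r2:Add3,r3:Add1,r4:3,r5:Mul1
c6: issue MUL r5<-Mul2 | r0:Add2,r1:5,r2:Add3,r3:Add1,r4:3,r5:Mul2
c7: CDB Add2=1; issue ADD r4<-Add2 | r0:1,r1:5,r2:Add3,r3:Add1,r4:Add2,r5:Mul2
c8: stall | r0:1,r1:5,r2:Add3,r3:Add1,r4:Add2,r5:Mul2
c9: stall | r0:1,r1:5,r2:Add3,r3:Add1,r4:Add2,r5:Mul2
c10: CDB Add1=8; issue ADD r5<-Add1 | r0:1,r1:5,r2:Add3,r3:8,r4:Add2,r5:Add1
c11: CDB Add2=4; stall | r0:1,r1:5,r2:Add3,r3:8,r4:4,r5:Add1
c12: CDB Add3=8; stall | r0:1,r1:5,r2:8,r3:8,r4:4,r5:Add1
c13: CDB Add1=6; stall | r0:1,r1:5,r2:8,r3:8,r4:4,r5:6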